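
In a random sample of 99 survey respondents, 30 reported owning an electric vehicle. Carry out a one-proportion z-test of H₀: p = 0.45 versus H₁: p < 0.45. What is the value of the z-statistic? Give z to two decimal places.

With x = 30 successes in n = 99, p̂ = 0.30303.
Null standard error: √(0.45·0.55/99) = √0.002500000 = 0.050000.
z = (p̂ − p₀)/SE = (0.30303 − 0.45)/0.050000 = -2.94.

z = -2.94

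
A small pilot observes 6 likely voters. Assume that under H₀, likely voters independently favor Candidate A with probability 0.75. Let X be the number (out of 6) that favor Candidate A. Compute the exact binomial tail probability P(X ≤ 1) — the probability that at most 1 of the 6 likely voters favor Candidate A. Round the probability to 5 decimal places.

X is binomial with n = 6 and p = 0.75.
P(X ≤ 1) = C(6,0)·0.75^0·0.25^6 + C(6,1)·0.75^1·0.25^5.
= 0.000244 + 0.004395 = 0.00464.

P = 0.00464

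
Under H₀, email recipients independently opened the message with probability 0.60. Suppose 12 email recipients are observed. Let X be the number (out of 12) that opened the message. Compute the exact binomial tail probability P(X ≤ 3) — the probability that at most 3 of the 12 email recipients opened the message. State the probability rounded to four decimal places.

P = 0.0153

X is binomial with n = 12 and p = 0.60.
P(X ≤ 3) = C(12,0)·0.60^0·0.40^12 + C(12,1)·0.60^1·0.40^11 + C(12,2)·0.60^2·0.40^10 + C(12,3)·0.60^3·0.40^9.
= 0.000017 + 0.000302 + 0.002491 + 0.012457 = 0.0153.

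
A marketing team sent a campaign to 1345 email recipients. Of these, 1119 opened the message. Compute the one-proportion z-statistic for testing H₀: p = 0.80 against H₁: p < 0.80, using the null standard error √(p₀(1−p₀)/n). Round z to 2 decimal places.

The sample proportion is 1119/1345 = 0.83197.
Under H₀, SE = √(p₀(1−p₀)/n) = √(0.80·0.20/1345) = √0.000118959 = 0.010907.
Test statistic: z = 0.03197/0.010907 = 2.93.

z = 2.93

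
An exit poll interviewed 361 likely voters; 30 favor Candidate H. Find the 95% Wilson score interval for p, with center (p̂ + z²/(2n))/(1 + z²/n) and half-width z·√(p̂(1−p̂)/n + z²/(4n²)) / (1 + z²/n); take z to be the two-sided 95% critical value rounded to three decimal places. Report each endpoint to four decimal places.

(0.0588, 0.1162)

Here p̂ = 30/361 = 0.08310 and z = 1.960 (z² = 3.841600).
Denominator 1 + z²/n = 1 + 3.841600/361 = 1.010642.
Adjusted center: (0.08310 + z²/(2n))/1.010642 = 0.08749.
Radicand: p̂(1−p̂)/n + z²/(4n²) = 0.000211071 + 0.000007369 = 0.000218440.
Half-width = 1.960·√0.000218440/1.010642 = 0.02866.
Interval: 0.08749 ± 0.02866 → (0.0588, 0.1162).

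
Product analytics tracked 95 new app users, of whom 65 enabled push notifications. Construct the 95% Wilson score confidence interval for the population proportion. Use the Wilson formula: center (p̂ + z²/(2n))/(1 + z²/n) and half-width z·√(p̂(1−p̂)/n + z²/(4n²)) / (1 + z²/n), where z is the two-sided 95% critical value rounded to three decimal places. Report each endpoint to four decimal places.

(0.5851, 0.7690)

Here p̂ = 65/95 = 0.68421 and z = 1.960 (z² = 3.841600).
1 + z²/n = 1.040438.
Center = (0.68421 + 0.020219)/1.040438 = 0.67705.
Radicand: p̂(1−p̂)/n + z²/(4n²) = 0.002274384 + 0.000106416 = 0.002380800.
Half-width = z·√(radicand)/denom = 1.960·0.048793/1.040438 = 0.09192.
CI: 0.67705 ± 0.09192 = (0.5851, 0.7690).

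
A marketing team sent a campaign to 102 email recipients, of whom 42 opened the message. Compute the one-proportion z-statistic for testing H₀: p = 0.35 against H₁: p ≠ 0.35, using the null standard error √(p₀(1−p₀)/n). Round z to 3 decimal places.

Sample proportion p̂ = 42/102 = 0.41176.
Null standard error: √(0.35·0.65/102) = √0.002230392 = 0.047227.
Test statistic: z = 0.06176/0.047227 = 1.308.

z = 1.308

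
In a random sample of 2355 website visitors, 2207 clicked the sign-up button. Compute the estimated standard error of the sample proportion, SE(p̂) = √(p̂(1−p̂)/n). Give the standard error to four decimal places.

The sample proportion is 2207/2355 = 0.93715.
p̂(1−p̂) = 0.93715·0.06285 = 0.058900.
SE = √(0.058900/2355) = √0.000025011 = 0.0050.

SE = 0.0050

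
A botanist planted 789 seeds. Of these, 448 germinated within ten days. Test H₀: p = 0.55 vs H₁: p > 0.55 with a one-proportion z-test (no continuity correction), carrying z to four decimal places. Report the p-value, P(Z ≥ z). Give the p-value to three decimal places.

With x = 448 successes in n = 789, p̂ = 0.56781.
Under H₀, SE = √(p₀(1−p₀)/n) = √(0.55·0.45/789) = √0.000313688 = 0.017711.
Test statistic (full precision, shown to 4 dp): z = (448/789 − 0.55)/SE₀ ≈ 1.0054.
From the standard normal, P(Z ≥ z) = 0.157.

p-value = 0.157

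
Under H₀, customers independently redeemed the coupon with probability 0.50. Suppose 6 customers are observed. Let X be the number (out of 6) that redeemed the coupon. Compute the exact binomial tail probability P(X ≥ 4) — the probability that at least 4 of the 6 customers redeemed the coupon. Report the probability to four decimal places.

P = 0.3438

X ~ Binomial(n=6, p=0.50).
P(X ≥ 4) = C(6,4)·0.50^4·0.50^2 + C(6,5)·0.50^5·0.50^1 + C(6,6)·0.50^6·0.50^0.
= 0.234375 + 0.093750 + 0.015625 = 0.3438.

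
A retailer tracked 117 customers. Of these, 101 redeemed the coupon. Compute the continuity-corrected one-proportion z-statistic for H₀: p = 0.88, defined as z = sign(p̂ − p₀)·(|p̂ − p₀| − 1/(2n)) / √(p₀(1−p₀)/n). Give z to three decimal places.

z = -0.415

Sample proportion p̂ = 101/117 = 0.86325. p̂ − p₀ = -0.016752.
1/(2n) = 0.004274.
Corrected numerator: |-0.016752| − 0.004274 = 0.012478.
Under H₀, SE = √(p₀(1−p₀)/n) = √(0.88·0.12/117) = √0.000902564 = 0.030043.
z = (−)0.012478/0.030043 = -0.415.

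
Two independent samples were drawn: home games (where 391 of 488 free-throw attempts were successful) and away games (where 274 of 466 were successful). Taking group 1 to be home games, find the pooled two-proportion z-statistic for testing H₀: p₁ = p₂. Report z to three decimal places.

z = 7.165

Sample proportions: p̂₁ = 391/488 = 0.80123 and p̂₂ = 274/466 = 0.58798.
Pooling: p̂ = 665/954 = 0.69706.
SE = √[p̂(1−p̂)(1/n₁+1/n₂)] = √[0.69706·0.30294·(1/488+1/466)] ≈ 0.029763.
z = 0.21325/0.029763 = 7.165.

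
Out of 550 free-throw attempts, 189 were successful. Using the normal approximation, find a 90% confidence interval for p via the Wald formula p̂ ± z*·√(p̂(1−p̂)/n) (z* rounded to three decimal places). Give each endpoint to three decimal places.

The sample proportion is 189/550 = 0.34364.
SE(p̂) = √(0.34364·0.65636/550) = 0.020251.
z* = 1.645 at the 90% level.
Margin of error: 1.645 × 0.020251 = 0.03331.
Interval: 0.34364 ± 0.03331 → (0.310, 0.377).

(0.310, 0.377)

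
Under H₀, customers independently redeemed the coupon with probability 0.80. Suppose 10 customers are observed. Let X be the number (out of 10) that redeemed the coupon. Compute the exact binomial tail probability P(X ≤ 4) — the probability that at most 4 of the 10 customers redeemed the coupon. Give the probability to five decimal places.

X is binomial with n = 10 and p = 0.80.
P(X ≤ 4) = Σ_{j=0}^{4} C(10,j)·0.80^j·0.20^{10−j}.
= 0.000000 + 0.000004 + 0.000074 + 0.000786 + 0.005505 = 0.00637.

P = 0.00637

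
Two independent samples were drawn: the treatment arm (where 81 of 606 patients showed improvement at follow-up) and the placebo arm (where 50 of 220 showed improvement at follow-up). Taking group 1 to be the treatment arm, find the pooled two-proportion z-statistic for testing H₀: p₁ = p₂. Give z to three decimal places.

Sample proportions: p̂₁ = 81/606 = 0.13366 and p̂₂ = 50/220 = 0.22727.
Pooled p̂ = (81+50)/(606+220) = 131/826 = 0.15860.
SE = √[p̂(1−p̂)(1/n₁+1/n₂)] = √[0.15860·0.84140·(1/606+1/220)] ≈ 0.028753.
z = -0.09361/0.028753 = -3.256.

z = -3.256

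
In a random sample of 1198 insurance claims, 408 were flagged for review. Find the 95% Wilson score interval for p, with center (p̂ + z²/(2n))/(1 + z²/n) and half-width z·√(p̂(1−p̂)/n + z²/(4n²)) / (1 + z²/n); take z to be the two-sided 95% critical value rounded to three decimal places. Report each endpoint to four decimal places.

Here p̂ = 408/1198 = 0.34057 and z = 1.960 (z² = 3.841600).
1 + z²/n = 1.003207.
Adjusted center: (0.34057 + z²/(2n))/1.003207 = 0.34108.
Radicand: p̂(1−p̂)/n + z²/(4n²) = 0.000187464 + 0.000000669 = 0.000188133.
Half-width = z·√(radicand)/denom = 1.960·0.013716/1.003207 = 0.02680.
So the interval runs from 0.3143 to 0.3679.

(0.3143, 0.3679)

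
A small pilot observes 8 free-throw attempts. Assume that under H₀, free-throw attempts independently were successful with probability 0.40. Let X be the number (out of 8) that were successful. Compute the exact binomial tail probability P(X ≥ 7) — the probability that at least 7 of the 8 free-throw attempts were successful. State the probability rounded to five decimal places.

P = 0.00852

X ~ Binomial(n=8, p=0.40).
P(X ≥ 7) = C(8,7)·0.40^7·0.60^1 + C(8,8)·0.40^8·0.60^0.
= 0.007864 + 0.000655 = 0.00852.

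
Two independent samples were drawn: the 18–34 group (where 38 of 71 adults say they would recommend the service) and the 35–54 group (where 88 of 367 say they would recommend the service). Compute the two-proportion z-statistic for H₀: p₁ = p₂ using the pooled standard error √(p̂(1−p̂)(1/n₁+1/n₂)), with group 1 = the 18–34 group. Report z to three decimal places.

Sample proportions: p̂₁ = 38/71 = 0.53521 and p̂₂ = 88/367 = 0.23978.
Pooled p̂ = (38+88)/(71+367) = 126/438 = 0.28767.
SE = √[p̂(1−p̂)(1/n₁+1/n₂)] = √[0.28767·0.71233·(1/71+1/367)] ≈ 0.058690.
z = 0.29543/0.058690 = 5.034.

z = 5.034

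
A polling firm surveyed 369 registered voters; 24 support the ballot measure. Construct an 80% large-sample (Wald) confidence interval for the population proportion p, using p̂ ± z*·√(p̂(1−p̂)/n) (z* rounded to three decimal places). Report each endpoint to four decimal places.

(0.0486, 0.0815)

The sample proportion is 24/369 = 0.06504.
SE(p̂) = √(0.06504·0.93496/369) = 0.012837.
The 80% critical value is z* = 1.282.
Margin = 1.282·0.012837 = 0.01646.
Interval: 0.06504 ± 0.01646 → (0.0486, 0.0815).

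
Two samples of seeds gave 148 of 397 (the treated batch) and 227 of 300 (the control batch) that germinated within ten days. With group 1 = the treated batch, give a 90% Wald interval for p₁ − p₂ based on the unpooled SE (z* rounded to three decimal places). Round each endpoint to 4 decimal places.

p̂₁ = 0.37280, p̂₂ = 0.75667, so the observed difference is -0.38387.
Unpooled SE = √(p̂₁(1−p̂₁)/n₁ + p̂₂(1−p̂₂)/n₂) = √(0.000588965 + 0.000613741) = 0.034680.
For 90% confidence, z* = 1.645. Margin = 1.645·0.034680 = 0.05705.
Interval: -0.38387 ± 0.05705 → (-0.4409, -0.3268).

(-0.4409, -0.3268)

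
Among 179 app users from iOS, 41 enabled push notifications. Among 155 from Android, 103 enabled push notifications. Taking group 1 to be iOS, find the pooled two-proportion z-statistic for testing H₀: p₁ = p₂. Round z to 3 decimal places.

Sample proportions: p̂₁ = 41/179 = 0.22905 and p̂₂ = 103/155 = 0.66452.
Pooling: p̂ = 144/334 = 0.43114.
Pooled SE = √[0.2452580·0.01203821] ≈ 0.054337.
z = -0.43547/0.054337 = -8.014.

z = -8.014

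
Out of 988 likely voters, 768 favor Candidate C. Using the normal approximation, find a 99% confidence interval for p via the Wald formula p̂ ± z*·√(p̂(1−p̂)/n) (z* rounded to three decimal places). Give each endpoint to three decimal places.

(0.743, 0.811)

p̂ = 768/988 = 0.77733.
SE(p̂) = √(0.77733·0.22267/988) = 0.013236.
The 99% critical value is z* = 2.576.
Margin = 2.576·0.013236 = 0.03410.
So the interval runs from 0.743 to 0.811.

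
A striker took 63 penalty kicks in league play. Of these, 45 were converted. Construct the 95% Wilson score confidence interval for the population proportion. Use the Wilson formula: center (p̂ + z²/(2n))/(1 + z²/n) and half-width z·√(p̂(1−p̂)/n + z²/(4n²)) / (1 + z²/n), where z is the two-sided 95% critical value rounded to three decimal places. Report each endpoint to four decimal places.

p̂ = 45/63 = 0.71429; z = 1.960, so z² = 3.841600.
Denominator 1 + z²/n = 1 + 3.841600/63 = 1.060978.
Center = (0.71429 + 0.030489)/1.060978 = 0.70197.
Radicand: p̂(1−p̂)/n + z²/(4n²) = 0.003239391 + 0.000241975 = 0.003481366.
Half-width = 1.960·√0.003481366/1.060978 = 0.10900.
So the interval runs from 0.5930 to 0.8110.

(0.5930, 0.8110)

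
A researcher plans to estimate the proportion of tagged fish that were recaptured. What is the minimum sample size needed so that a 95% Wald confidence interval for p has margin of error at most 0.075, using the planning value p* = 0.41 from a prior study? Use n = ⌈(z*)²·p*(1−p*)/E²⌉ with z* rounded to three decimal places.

n = 166

z* = 1.960 at the 95% level.
p*(1−p*) = 0.2419.
(z*)²·p*(1−p*)/E² = 3.841600·0.2419/0.005625 = 165.206.
Rounding up, n = 166.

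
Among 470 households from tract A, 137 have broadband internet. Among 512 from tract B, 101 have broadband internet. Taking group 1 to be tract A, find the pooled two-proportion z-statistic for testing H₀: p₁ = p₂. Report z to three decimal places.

p̂₁ = 137/470 = 0.29149, p̂₂ = 101/512 = 0.19727.
Pooled p̂ = (137+101)/(470+512) = 238/982 = 0.24236.
SE = √[p̂(1−p̂)(1/n₁+1/n₂)] = √[0.24236·0.75764·(1/470+1/512)] ≈ 0.027374.
z = 0.09422/0.027374 = 3.442.

z = 3.442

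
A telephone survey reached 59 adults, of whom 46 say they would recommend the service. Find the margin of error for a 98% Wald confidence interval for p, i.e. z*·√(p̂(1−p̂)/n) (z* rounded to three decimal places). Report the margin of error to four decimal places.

ME = 0.1255

Sample proportion p̂ = 46/59 = 0.77966.
SE = √(p̂(1−p̂)/n) = √(0.171790/59) = 0.053960.
For 98% confidence, z* = 2.326.
So ME = 0.1255.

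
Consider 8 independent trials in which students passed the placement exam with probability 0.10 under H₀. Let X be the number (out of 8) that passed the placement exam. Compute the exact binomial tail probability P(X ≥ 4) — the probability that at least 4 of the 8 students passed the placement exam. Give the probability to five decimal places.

P = 0.00502

X is binomial with n = 8 and p = 0.10.
P(X ≥ 4) = Σ_{j=4}^{8} C(8,j)·0.10^j·0.90^{8−j}.
= 0.004593 + 0.000408 + 0.000023 + 0.000001 + 0.000000 = 0.00502.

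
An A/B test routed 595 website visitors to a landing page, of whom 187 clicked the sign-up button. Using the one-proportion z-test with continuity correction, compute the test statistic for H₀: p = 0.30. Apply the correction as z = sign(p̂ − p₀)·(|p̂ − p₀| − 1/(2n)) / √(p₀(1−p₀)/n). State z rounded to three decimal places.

z = 0.716

Sample proportion p̂ = 187/595 = 0.31429. p̂ − p₀ = 0.014286.
Continuity correction 1/(2n) = 1/1190 = 0.000840.
Corrected numerator: |0.014286| − 0.000840 = 0.013446.
Under H₀, SE = √(p₀(1−p₀)/n) = √(0.30·0.70/595) = √0.000352941 = 0.018787.
z = (+)0.013446/0.018787 = 0.716.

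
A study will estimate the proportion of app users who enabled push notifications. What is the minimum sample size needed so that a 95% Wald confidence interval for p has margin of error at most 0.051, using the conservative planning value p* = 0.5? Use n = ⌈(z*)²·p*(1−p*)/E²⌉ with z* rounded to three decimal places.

n = 370

z* = 1.960 at the 95% level.
p*(1−p*) = 0.50·0.50 = 0.2500.
(z*)²·p*(1−p*)/E² = 3.841600·0.2500/0.002601 = 369.243.
Rounding up, n = 370.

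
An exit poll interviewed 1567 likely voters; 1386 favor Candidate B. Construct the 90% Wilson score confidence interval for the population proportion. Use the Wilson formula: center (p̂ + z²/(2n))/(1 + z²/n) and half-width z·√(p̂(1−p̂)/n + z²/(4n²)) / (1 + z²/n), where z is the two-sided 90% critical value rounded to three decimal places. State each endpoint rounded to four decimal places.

p̂ = 1386/1567 = 0.88449; z = 1.645, so z² = 2.706025.
1 + z²/n = 1.001727.
Adjusted center: (0.88449 + z²/(2n))/1.001727 = 0.88383.
Radicand: p̂(1−p̂)/n + z²/(4n²) = 0.000065198 + 0.000000276 = 0.000065474.
Half-width = 1.645·√0.000065474/1.001727 = 0.01329.
CI: 0.88383 ± 0.01329 = (0.8705, 0.8971).

(0.8705, 0.8971)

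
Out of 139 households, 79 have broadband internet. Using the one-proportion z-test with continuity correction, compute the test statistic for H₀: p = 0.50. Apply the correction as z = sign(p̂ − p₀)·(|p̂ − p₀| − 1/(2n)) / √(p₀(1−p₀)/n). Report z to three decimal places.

Sample proportion p̂ = 79/139 = 0.56835. p̂ − p₀ = 0.068345.
Continuity correction 1/(2n) = 1/278 = 0.003597.
Corrected numerator: |0.068345| − 0.003597 = 0.064748.
Null standard error: √(0.50·0.50/139) = √0.001798561 = 0.042409.
z = +0.064748/0.042409 = 1.527.

z = 1.527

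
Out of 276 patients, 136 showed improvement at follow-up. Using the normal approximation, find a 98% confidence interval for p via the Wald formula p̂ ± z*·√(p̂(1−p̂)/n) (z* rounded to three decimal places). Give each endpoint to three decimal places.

(0.423, 0.563)

With x = 136 successes in n = 276, p̂ = 0.49275.
Standard error of p̂: √(0.249947/276) = √0.000905607 = 0.030093.
z* = 2.326 at the 98% level.
Margin of error: 2.326 × 0.030093 = 0.07000.
CI: 0.49275 ± 0.07000 = (0.423, 0.563).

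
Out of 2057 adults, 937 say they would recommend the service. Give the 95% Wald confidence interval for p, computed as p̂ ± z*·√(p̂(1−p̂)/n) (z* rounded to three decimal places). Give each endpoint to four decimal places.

p̂ = 937/2057 = 0.45552.
SE = √(p̂(1−p̂)/n) = √(0.248021/2057) = 0.010981.
z* = 1.960 at the 95% level.
Margin of error: 1.960 × 0.010981 = 0.02152.
CI: 0.45552 ± 0.02152 = (0.4340, 0.4770).

(0.4340, 0.4770)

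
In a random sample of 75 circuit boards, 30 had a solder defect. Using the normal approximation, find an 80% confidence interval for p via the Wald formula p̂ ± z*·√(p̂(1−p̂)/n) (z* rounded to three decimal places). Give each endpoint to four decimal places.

(0.3275, 0.4725)

The sample proportion is 30/75 = 0.40000.
SE(p̂) = √(0.40000·0.60000/75) = 0.056569.
The 80% critical value is z* = 1.282.
Margin = 1.282·0.056569 = 0.07252.
So the interval runs from 0.3275 to 0.4725.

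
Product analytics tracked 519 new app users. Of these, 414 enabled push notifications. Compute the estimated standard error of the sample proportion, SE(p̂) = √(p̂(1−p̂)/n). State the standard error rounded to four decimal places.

SE = 0.0176

p̂ = 414/519 = 0.79769.
p̂(1−p̂) = 0.161381.
Dividing by n and taking the root: √0.000310946 = 0.0176.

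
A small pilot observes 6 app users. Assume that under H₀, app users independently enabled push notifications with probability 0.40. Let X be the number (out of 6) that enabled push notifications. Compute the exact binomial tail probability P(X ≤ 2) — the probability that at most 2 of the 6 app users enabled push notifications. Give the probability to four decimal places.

X is binomial with n = 6 and p = 0.40.
P(X ≤ 2) = C(6,0)·0.40^0·0.60^6 + C(6,1)·0.40^1·0.60^5 + C(6,2)·0.40^2·0.60^4.
= 0.046656 + 0.186624 + 0.311040 = 0.5443.

P = 0.5443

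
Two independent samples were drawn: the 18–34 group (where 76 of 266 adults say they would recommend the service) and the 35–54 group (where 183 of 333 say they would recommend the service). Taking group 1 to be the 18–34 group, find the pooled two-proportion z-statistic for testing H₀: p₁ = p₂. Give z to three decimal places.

Sample proportions: p̂₁ = 76/266 = 0.28571 and p̂₂ = 183/333 = 0.54955.
Pooled p̂ = (76+183)/(266+333) = 259/599 = 0.43239.
Pooled SE = √[0.2454285·0.00676240] ≈ 0.040739.
z = -0.26384/0.040739 = -6.476.

z = -6.476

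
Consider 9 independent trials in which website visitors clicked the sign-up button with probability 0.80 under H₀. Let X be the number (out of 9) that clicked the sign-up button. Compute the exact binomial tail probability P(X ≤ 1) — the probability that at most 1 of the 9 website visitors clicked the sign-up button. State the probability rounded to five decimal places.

X ~ Binomial(n=9, p=0.80).
P(X ≤ 1) = C(9,0)·0.80^0·0.20^9 + C(9,1)·0.80^1·0.20^8.
= 0.000001 + 0.000018 = 0.00002.

P = 0.00002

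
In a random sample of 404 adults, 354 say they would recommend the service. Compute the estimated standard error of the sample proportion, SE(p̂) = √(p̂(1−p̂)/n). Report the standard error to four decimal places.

SE = 0.0164

The sample proportion is 354/404 = 0.87624.
p̂(1−p̂) = 0.108443.
SE = √(0.108443/404) = 0.0164.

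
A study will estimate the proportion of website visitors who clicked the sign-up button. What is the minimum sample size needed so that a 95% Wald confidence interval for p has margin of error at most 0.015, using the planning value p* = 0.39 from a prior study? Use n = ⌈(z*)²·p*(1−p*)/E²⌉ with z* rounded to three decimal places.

n = 4062

The 95% critical value is z* = 1.960.
p*(1−p*) = 0.2379.
Required n before rounding: 3.841600 × 0.2379 / 0.015² = 4061.852.
Rounding up, n = 4062.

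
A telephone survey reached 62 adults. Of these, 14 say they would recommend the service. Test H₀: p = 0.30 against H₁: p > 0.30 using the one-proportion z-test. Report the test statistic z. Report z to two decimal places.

z = -1.27

With x = 14 successes in n = 62, p̂ = 0.22581.
Null standard error: √(0.30·0.70/62) = √0.003387097 = 0.058199.
z = (p̂ − p₀)/SE = (0.22581 − 0.30)/0.058199 = -1.27.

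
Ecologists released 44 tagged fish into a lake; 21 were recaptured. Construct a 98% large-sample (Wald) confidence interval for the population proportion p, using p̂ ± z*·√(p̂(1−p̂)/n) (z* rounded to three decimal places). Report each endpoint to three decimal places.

The sample proportion is 21/44 = 0.47727.
SE(p̂) = √(0.47727·0.52273/44) = 0.075300.
The 98% critical value is z* = 2.326.
Margin of error: 2.326 × 0.075300 = 0.17515.
CI: 0.47727 ± 0.17515 = (0.302, 0.652).

(0.302, 0.652)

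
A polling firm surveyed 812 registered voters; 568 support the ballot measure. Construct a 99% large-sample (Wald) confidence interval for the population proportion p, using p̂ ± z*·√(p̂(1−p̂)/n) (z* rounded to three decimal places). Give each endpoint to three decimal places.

(0.658, 0.741)

The sample proportion is 568/812 = 0.69951.
SE = √(p̂(1−p̂)/n) = √(0.210197/812) = 0.016089.
z* = 2.576 at the 99% level.
Margin of error: 2.576 × 0.016089 = 0.04145.
CI: 0.69951 ± 0.04145 = (0.658, 0.741).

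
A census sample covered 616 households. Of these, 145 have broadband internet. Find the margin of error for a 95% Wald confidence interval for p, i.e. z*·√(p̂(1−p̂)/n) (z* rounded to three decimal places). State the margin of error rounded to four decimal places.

ME = 0.0335

Sample proportion p̂ = 145/616 = 0.23539.
Standard error of p̂: √(0.179981/616) = √0.000292178 = 0.017093.
The 95% critical value is z* = 1.960.
Margin of error = z*·SE = 1.960 × 0.017093 = 0.0335.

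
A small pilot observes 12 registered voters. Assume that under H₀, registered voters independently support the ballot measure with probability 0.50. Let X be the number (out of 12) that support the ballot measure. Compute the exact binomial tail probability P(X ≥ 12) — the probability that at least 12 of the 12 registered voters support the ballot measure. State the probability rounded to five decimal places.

P = 0.00024

X is binomial with n = 12 and p = 0.50.
P(X ≥ 12) = C(12,12)·0.50^12·0.50^0.
= 0.000244 = 0.00024.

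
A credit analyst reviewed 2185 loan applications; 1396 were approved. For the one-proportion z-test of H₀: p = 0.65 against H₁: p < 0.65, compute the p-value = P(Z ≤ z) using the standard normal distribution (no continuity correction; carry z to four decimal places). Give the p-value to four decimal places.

p-value = 0.1384

With x = 1396 successes in n = 2185, p̂ = 0.63890.
Null standard error: √(0.65·0.35/2185) = √0.000104119 = 0.010204.
z = (p̂ − p₀)/SE = (1396/2185 − 0.65)/0.010204 ≈ -1.0877.
From the standard normal, P(Z ≤ z) = 0.1384.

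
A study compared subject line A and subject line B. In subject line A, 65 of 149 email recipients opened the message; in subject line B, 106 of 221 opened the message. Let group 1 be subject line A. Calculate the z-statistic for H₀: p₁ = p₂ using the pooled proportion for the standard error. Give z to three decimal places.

p̂₁ = 65/149 = 0.43624, p̂₂ = 106/221 = 0.47964.
Pooling: p̂ = 171/370 = 0.46216.
SE = √[p̂(1−p̂)(1/n₁+1/n₂)] = √[0.46216·0.53784·(1/149+1/221)] ≈ 0.052849.
z = (p̂₁ − p̂₂)/SE = (0.43624 − 0.47964)/0.052849 = -0.04340/0.052849 = -0.821.

z = -0.821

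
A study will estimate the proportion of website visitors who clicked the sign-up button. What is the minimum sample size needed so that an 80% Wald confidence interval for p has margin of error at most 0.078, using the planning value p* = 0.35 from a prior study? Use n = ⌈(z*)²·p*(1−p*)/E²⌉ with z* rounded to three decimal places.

z* = 1.282 at the 80% level.
p*(1−p*) = 0.35·0.65 = 0.2275.
Required n before rounding: 1.643524 × 0.2275 / 0.078² = 61.457.
⌈61.457⌉ = 62.

n = 62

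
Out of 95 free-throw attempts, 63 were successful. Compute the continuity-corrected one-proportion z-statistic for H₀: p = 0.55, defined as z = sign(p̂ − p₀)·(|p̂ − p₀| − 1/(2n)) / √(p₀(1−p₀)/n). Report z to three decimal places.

p̂ = 63/95 = 0.66316. p̂ − p₀ = 0.113158.
1/(2n) = 0.005263.
Corrected numerator: |0.113158| − 0.005263 = 0.107895.
SE₀ = √(0.55·0.45/95) = 0.051042.
z = (+)0.107895/0.051042 = 2.114.

z = 2.114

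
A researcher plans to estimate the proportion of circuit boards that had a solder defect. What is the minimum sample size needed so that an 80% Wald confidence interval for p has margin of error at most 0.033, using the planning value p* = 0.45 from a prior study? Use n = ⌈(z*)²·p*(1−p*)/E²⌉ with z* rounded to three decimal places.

For 80% confidence, z* = 1.282.
p*(1−p*) = 0.45·0.55 = 0.2475.
Required n before rounding: 1.643524 × 0.2475 / 0.033² = 373.528.
⌈373.528⌉ = 374.

n = 374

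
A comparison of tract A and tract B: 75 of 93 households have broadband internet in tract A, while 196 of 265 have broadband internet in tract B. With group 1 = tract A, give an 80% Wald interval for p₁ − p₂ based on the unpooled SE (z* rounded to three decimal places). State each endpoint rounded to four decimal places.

p̂₁ = 0.80645, p̂₂ = 0.73962, so the observed difference is 0.06683.
Unpooled SE = √(p̂₁(1−p̂₁)/n₁ + p̂₂(1−p̂₂)/n₂) = √(0.001678359 + 0.000726721) = 0.049042.
The 80% critical value is z* = 1.282. Margin = 1.282·0.049042 = 0.06287.
Interval: 0.06683 ± 0.06287 → (0.0040, 0.1297).

(0.0040, 0.1297)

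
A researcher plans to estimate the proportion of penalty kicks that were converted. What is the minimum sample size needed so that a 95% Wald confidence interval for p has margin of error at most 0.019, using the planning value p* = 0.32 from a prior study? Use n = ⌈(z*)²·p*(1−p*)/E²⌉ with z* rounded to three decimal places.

n = 2316

The 95% critical value is z* = 1.960.
p*(1−p*) = 0.32·0.68 = 0.2176.
Required n before rounding: 3.841600 × 0.2176 / 0.019² = 2315.602.
Rounding up, n = 2316.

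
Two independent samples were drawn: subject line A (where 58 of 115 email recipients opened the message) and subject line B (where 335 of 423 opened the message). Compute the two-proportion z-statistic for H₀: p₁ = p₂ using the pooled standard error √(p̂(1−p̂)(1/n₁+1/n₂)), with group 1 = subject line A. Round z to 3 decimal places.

z = -6.164

p̂₁ = 58/115 = 0.50435, p̂₂ = 335/423 = 0.79196.
Pooled p̂ = (58+335)/(115+423) = 393/538 = 0.73048.
Pooled SE = √[0.1968775·0.01105972] ≈ 0.046663.
z = (p̂₁ − p̂₂)/SE = (0.50435 − 0.79196)/0.046663 = -0.28761/0.046663 = -6.164.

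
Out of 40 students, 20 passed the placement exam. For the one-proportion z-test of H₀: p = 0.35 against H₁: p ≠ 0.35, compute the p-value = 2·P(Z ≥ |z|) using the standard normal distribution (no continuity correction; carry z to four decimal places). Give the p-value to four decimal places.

p-value = 0.0467

With x = 20 successes in n = 40, p̂ = 0.50000.
SE₀ = √(0.35·0.65/40) = 0.075416.
z = (p̂ − p₀)/SE = (20/40 − 0.35)/0.075416 ≈ 1.9890.
From the standard normal, 2·P(Z ≥ |z|) = 0.0467.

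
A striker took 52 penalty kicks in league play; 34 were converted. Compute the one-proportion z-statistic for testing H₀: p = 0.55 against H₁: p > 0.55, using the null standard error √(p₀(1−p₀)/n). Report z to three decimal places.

z = 1.505

The sample proportion is 34/52 = 0.65385.
Null standard error: √(0.55·0.45/52) = √0.004759615 = 0.068990.
z = (p̂ − p₀)/SE = (0.65385 − 0.55)/0.068990 = 1.505.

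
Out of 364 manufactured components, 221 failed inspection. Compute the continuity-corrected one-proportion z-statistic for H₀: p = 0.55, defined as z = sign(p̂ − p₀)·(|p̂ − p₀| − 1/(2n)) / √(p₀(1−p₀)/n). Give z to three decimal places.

p̂ = 221/364 = 0.60714. p̂ − p₀ = 0.057143.
Continuity correction 1/(2n) = 1/728 = 0.001374.
Corrected numerator: |0.057143| − 0.001374 = 0.055769.
Under H₀, SE = √(p₀(1−p₀)/n) = √(0.55·0.45/364) = √0.000679945 = 0.026076.
z = +0.055769/0.026076 = 2.139.

z = 2.139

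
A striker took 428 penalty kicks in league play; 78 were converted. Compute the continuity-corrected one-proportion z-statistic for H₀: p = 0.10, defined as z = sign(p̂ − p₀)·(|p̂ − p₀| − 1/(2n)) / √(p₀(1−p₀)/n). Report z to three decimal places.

Sample proportion p̂ = 78/428 = 0.18224. p̂ − p₀ = 0.082243.
Continuity correction 1/(2n) = 1/856 = 0.001168.
Corrected numerator: |0.082243| − 0.001168 = 0.081075.
Under H₀, SE = √(p₀(1−p₀)/n) = √(0.10·0.90/428) = √0.000210280 = 0.014501.
z = (+)0.081075/0.014501 = 5.591.

z = 5.591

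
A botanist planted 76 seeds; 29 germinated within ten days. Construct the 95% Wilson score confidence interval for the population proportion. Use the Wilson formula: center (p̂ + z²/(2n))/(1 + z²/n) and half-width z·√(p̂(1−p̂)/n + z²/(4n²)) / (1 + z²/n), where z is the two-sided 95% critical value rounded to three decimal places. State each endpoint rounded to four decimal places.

(0.2806, 0.4940)

p̂ = 29/76 = 0.38158; z = 1.960, so z² = 3.841600.
Denominator 1 + z²/n = 1 + 3.841600/76 = 1.050547.
Center = (0.38158 + 0.025274)/1.050547 = 0.38728.
Radicand: p̂(1−p̂)/n + z²/(4n²) = 0.003104953 + 0.000166274 = 0.003271227.
Half-width = 1.960·√0.003271227/1.050547 = 0.10671.
CI: 0.38728 ± 0.10671 = (0.2806, 0.4940).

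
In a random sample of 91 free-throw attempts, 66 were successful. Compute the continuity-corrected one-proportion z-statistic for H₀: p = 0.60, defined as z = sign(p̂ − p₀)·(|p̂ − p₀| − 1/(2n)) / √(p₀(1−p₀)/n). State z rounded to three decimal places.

z = 2.332

The sample proportion is 66/91 = 0.72527. p̂ − p₀ = 0.125275.
1/(2n) = 0.005495.
Corrected numerator: |0.125275| − 0.005495 = 0.119780.
Null standard error: √(0.60·0.40/91) = √0.002637363 = 0.051355.
z = +0.119780/0.051355 = 2.332.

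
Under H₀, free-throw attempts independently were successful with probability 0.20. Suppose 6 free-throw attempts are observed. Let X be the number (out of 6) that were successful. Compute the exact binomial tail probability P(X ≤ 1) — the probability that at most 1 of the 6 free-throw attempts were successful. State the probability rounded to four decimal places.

X ~ Binomial(n=6, p=0.20).
P(X ≤ 1) = C(6,0)·0.20^0·0.80^6 + C(6,1)·0.20^1·0.80^5.
= 0.262144 + 0.393216 = 0.6554.

P = 0.6554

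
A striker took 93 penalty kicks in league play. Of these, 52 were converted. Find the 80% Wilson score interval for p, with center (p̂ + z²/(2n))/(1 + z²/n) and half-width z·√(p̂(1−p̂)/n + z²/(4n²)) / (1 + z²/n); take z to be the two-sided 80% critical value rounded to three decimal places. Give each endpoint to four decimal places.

(0.4927, 0.6235)

p̂ = 52/93 = 0.55914; z = 1.282, so z² = 1.643524.
1 + z²/n = 1.017672.
Adjusted center: (0.55914 + z²/(2n))/1.017672 = 0.55811.
Radicand: p̂(1−p̂)/n + z²/(4n²) = 0.002650564 + 0.000047506 = 0.002698070.
Half-width = z·√(radicand)/denom = 1.282·0.051943/1.017672 = 0.06543.
So the interval runs from 0.4927 to 0.6235.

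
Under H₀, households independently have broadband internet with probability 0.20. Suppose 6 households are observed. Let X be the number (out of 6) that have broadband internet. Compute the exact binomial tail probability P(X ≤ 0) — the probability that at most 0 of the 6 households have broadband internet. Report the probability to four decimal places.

P = 0.2621

X ~ Binomial(n=6, p=0.20).
P(X ≤ 0) = C(6,0)·0.20^0·0.80^6.
= 0.262144 = 0.2621.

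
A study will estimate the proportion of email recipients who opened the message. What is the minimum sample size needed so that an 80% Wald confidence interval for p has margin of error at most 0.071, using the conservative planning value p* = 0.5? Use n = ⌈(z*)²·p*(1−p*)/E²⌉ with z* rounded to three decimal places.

n = 82

For 80% confidence, z* = 1.282.
p*(1−p*) = 0.2500.
(z*)²·p*(1−p*)/E² = 1.643524·0.2500/0.005041 = 81.508.
⌈81.508⌉ = 82.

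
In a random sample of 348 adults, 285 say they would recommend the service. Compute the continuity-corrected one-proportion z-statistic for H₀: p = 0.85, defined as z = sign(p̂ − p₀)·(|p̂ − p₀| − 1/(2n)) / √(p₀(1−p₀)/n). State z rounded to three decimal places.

Sample proportion p̂ = 285/348 = 0.81897. p̂ − p₀ = -0.031034.
Continuity correction 1/(2n) = 1/696 = 0.001437.
Corrected numerator: |-0.031034| − 0.001437 = 0.029597.
Null standard error: √(0.85·0.15/348) = √0.000366379 = 0.019141.
z = −0.029597/0.019141 = -1.546.

z = -1.546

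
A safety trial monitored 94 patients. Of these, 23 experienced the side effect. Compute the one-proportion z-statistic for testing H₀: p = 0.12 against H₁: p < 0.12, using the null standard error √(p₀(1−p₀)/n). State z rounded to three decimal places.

p̂ = 23/94 = 0.24468.
SE₀ = √(0.12·0.88/94) = 0.033517.
Test statistic: z = 0.12468/0.033517 = 3.720.

z = 3.720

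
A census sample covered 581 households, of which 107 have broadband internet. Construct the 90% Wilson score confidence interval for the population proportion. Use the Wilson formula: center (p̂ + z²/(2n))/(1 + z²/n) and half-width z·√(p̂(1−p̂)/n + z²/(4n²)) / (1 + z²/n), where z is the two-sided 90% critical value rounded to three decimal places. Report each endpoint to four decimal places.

(0.1592, 0.2121)

p̂ = 107/581 = 0.18417; z = 1.645, so z² = 2.706025.
Denominator 1 + z²/n = 1 + 2.706025/581 = 1.004658.
Center = (0.18417 + 0.002329)/1.004658 = 0.18563.
Radicand: p̂(1−p̂)/n + z²/(4n²) = 0.000258603 + 0.000002004 = 0.000260607.
Half-width = 1.645·√0.000260607/1.004658 = 0.02643.
CI: 0.18563 ± 0.02643 = (0.1592, 0.2121).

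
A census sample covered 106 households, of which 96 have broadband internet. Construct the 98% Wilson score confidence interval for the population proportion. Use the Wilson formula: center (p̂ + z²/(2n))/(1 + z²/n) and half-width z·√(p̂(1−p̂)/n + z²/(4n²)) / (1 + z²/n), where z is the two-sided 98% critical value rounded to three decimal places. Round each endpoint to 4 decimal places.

(0.8186, 0.9533)

p̂ = 96/106 = 0.90566; z = 2.326, so z² = 5.410276.
Denominator 1 + z²/n = 1 + 5.410276/106 = 1.051040.
Center = (0.90566 + 0.025520)/1.051040 = 0.88596.
Radicand: p̂(1−p̂)/n + z²/(4n²) = 0.000806035 + 0.000120378 = 0.000926413.
Half-width = z·√(radicand)/denom = 2.326·0.030437/1.051040 = 0.06736.
CI: 0.88596 ± 0.06736 = (0.8186, 0.9533).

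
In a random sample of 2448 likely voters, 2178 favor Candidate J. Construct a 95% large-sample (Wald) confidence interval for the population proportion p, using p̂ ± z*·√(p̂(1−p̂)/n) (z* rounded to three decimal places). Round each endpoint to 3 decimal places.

(0.877, 0.902)

p̂ = 2178/2448 = 0.88971.
SE = √(p̂(1−p̂)/n) = √(0.098129/2448) = 0.006331.
z* = 1.960 at the 95% level.
Margin of error: 1.960 × 0.006331 = 0.01241.
So the interval runs from 0.877 to 0.902.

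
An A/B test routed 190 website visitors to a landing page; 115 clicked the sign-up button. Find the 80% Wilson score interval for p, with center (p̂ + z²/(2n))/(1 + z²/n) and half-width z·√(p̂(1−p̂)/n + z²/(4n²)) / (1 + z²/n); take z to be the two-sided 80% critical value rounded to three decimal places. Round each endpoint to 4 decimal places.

Here p̂ = 115/190 = 0.60526 and z = 1.282 (z² = 1.643524).
Denominator 1 + z²/n = 1 + 1.643524/190 = 1.008650.
Adjusted center: (0.60526 + z²/(2n))/1.008650 = 0.60436.
Radicand: p̂(1−p̂)/n + z²/(4n²) = 0.001257472 + 0.000011382 = 0.001268854.
Half-width = 1.282·√0.001268854/1.008650 = 0.04527.
So the interval runs from 0.5591 to 0.6496.

(0.5591, 0.6496)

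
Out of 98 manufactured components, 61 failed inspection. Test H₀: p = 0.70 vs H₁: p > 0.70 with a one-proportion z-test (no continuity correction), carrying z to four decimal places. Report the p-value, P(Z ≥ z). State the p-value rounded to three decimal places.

p-value = 0.953

Sample proportion p̂ = 61/98 = 0.62245.
Under H₀, SE = √(p₀(1−p₀)/n) = √(0.70·0.30/98) = √0.002142857 = 0.046291.
z = (p̂ − p₀)/SE = (61/98 − 0.70)/0.046291 ≈ -1.6753.
From the standard normal, P(Z ≥ z) = 0.953.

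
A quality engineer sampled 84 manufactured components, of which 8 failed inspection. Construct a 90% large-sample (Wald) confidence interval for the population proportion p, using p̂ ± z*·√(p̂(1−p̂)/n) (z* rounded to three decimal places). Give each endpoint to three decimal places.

(0.043, 0.148)

Sample proportion p̂ = 8/84 = 0.09524.
SE(p̂) = √(0.09524·0.90476/84) = 0.032028.
For 90% confidence, z* = 1.645.
Margin = 1.645·0.032028 = 0.05269.
Interval: 0.09524 ± 0.05269 → (0.043, 0.148).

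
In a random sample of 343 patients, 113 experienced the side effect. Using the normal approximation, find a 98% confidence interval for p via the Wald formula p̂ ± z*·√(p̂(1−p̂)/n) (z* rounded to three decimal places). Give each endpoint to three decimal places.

(0.270, 0.388)

Sample proportion p̂ = 113/343 = 0.32945.
Standard error of p̂: √(0.220911/343) = √0.000644056 = 0.025378.
z* = 2.326 at the 98% level.
Margin of error: 2.326 × 0.025378 = 0.05903.
CI: 0.32945 ± 0.05903 = (0.270, 0.388).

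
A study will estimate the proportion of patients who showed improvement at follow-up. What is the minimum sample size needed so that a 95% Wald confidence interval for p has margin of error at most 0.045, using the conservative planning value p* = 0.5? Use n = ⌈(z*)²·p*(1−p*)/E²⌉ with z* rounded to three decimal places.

n = 475

For 95% confidence, z* = 1.960.
p*(1−p*) = 0.50·0.50 = 0.2500.
(z*)²·p*(1−p*)/E² = 3.841600·0.2500/0.002025 = 474.272.
⌈474.272⌉ = 475.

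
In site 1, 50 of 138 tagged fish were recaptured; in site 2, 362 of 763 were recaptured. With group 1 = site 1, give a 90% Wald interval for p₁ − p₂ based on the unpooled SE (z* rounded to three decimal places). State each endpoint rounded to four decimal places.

p̂₁ = 0.36232, p̂₂ = 0.47444, so the observed difference is -0.11212.
Unpooled SE = √(p̂₁(1−p̂₁)/n₁ + p̂₂(1−p̂₂)/n₂) = √(0.001674231 + 0.000326798) = 0.044733.
For 90% confidence, z* = 1.645. Margin of error = 0.07359.
Interval: -0.11212 ± 0.07359 → (-0.1857, -0.0385).

(-0.1857, -0.0385)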